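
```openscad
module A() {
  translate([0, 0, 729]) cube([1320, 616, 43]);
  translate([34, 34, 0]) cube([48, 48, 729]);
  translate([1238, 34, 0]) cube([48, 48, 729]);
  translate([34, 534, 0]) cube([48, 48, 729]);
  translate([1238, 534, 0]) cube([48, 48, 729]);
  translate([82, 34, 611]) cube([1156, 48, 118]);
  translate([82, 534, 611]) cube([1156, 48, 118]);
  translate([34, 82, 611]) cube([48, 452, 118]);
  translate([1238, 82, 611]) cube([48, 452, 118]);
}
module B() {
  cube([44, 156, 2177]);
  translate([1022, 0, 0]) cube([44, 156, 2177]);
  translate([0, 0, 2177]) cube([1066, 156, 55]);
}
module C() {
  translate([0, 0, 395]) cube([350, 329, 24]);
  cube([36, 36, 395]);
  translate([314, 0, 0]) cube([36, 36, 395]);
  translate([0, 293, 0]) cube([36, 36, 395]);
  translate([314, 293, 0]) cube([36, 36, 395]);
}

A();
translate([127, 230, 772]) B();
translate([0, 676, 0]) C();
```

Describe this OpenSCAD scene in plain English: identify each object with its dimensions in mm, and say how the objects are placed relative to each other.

A is a table with a 1320×616 mm rectangular top, 43 mm thick, top surface at z = 772 mm, supported by four 48×48 mm square legs, each inset 34 mm from the nearest pair of top edges, running from the floor. Four apron rails, 48 mm thick and 118 mm tall, run between adjacent legs with their top edges flush with the underside of the top and their outer faces flush with the legs' outer faces.

B is a rectangular door frame: two vertical jambs of 44×156 mm section, 2177 mm tall, with a clear opening 978 mm wide between their inner faces. A header 55 mm tall and 156 mm deep lies on top of the jambs and spans the full outside width.

C is a simple wooden stool: a rectangular seat 350 mm (x) by 329 mm (y), 24 mm thick, top face at z = 419 mm, on four square legs, each 36×36 mm in cross-section. The legs rest on z = 0, each flush with a corner of the seat.

The door frame is on top of the table, centred. The stool is on the floor beside the table on its +y side.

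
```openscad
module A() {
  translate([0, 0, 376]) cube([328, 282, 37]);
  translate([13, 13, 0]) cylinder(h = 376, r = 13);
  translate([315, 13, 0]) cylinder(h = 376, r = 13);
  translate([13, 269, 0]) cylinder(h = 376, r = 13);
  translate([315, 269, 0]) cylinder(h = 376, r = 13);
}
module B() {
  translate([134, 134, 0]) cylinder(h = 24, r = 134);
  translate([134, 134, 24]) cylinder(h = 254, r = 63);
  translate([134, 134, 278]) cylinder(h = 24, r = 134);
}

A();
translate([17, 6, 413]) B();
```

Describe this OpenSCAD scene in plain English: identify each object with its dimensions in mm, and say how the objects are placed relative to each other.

A is a four-legged stool. The seat is 328×282 mm, 37 mm thick, top at z = 413 mm. It stands on four round legs, each 26 mm in diameter, from z = 0 to the seat underside, each leg's axis is inset half a diameter from the nearest pair of seat edges (so the leg's bounding box is flush with the corner).

B is a spool: two coaxial disc flanges of radius 134 mm and thickness 24 mm, joined by a core cylinder of radius 63 mm and height 254 mm. The lower flange rests on z = 0 and the three cylinders share a vertical axis.

The spool is on top of the stool.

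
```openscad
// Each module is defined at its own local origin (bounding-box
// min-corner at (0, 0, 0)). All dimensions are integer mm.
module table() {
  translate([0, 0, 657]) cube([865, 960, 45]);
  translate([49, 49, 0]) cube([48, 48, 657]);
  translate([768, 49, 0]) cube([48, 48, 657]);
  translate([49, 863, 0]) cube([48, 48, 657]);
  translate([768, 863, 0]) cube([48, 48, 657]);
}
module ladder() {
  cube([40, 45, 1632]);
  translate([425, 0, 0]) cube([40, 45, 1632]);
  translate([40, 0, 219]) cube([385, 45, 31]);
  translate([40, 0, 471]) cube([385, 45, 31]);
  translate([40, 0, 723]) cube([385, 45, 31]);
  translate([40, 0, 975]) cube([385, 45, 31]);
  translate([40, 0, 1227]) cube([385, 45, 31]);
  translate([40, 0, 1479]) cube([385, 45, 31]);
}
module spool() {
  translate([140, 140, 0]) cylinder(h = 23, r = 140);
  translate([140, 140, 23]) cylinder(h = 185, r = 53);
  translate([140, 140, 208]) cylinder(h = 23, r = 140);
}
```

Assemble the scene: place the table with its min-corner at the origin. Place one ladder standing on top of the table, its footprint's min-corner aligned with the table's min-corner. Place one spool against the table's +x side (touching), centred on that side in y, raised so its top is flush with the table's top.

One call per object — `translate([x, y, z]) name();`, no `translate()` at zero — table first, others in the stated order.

table();
translate([0, 0, 702]) ladder();
translate([865, 340, 471]) spool();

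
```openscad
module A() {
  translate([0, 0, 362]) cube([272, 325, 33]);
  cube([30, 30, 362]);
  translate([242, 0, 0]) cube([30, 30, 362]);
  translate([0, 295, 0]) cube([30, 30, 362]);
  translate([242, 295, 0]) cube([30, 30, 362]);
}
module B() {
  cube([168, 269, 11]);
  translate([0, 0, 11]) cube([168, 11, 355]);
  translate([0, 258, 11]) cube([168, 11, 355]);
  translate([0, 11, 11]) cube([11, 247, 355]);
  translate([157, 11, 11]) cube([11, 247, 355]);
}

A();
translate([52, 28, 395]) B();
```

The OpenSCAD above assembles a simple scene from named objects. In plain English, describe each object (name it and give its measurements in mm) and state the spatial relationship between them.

A is a four-legged stool. The seat is 272×325 mm, 33 mm thick, top at z = 395 mm. It stands on four square legs, each 30×30 mm in cross-section, from z = 0 to the seat underside, each flush with a corner of the seat.

B is an open storage box with external size 168×269×366 mm and wall thickness 11 mm (the base is also 11 mm thick). The base covers the whole footprint; the four walls stand on the base, with the y-facing walls full-width and the x-facing walls fitting between their inner faces.

The open box is on top of the stool, centred.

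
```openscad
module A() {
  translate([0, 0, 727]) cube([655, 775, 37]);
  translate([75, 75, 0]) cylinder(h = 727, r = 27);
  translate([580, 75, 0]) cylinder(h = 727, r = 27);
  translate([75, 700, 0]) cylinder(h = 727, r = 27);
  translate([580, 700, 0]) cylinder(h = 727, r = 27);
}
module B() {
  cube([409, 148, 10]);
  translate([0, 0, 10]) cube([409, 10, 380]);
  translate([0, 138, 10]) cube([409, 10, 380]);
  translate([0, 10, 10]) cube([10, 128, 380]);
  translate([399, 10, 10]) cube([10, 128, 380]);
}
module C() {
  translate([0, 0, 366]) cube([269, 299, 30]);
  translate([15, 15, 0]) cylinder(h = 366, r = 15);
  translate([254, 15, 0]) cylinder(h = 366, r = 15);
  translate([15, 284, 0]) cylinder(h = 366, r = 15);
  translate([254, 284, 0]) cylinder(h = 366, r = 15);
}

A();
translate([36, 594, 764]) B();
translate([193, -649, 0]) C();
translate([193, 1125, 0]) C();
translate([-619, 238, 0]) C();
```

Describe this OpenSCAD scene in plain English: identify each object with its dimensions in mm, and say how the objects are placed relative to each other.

A is a table: top 655 mm (x) × 775 mm (y), 37 mm thick, upper face at z = 764 mm, on four round legs of 54 mm diameter, each leg's bounding box inset 48 mm from the nearest pair of top edges, running from z = 0 to the bottom of the top.

B is an open-topped rectangular box: outside dimensions 409×148×390 mm, with a uniform wall and base thickness of 10 mm. The base is a full 409×148 slab on the floor; four walls sit on top of the base. The front and back walls (the −y and +y sides) span the full width; the two side walls fit between them.

C is a four-legged stool. The seat is 269×299 mm, 30 mm thick, top at z = 396 mm. It stands on four round legs, each 30 mm in diameter, from z = 0 to the seat underside, each leg's axis is inset half a diameter from the nearest pair of seat edges (so the leg's bounding box is flush with the corner).

The open box is on top of the table. Three stools sit around the table at the −y, +y, −x sides.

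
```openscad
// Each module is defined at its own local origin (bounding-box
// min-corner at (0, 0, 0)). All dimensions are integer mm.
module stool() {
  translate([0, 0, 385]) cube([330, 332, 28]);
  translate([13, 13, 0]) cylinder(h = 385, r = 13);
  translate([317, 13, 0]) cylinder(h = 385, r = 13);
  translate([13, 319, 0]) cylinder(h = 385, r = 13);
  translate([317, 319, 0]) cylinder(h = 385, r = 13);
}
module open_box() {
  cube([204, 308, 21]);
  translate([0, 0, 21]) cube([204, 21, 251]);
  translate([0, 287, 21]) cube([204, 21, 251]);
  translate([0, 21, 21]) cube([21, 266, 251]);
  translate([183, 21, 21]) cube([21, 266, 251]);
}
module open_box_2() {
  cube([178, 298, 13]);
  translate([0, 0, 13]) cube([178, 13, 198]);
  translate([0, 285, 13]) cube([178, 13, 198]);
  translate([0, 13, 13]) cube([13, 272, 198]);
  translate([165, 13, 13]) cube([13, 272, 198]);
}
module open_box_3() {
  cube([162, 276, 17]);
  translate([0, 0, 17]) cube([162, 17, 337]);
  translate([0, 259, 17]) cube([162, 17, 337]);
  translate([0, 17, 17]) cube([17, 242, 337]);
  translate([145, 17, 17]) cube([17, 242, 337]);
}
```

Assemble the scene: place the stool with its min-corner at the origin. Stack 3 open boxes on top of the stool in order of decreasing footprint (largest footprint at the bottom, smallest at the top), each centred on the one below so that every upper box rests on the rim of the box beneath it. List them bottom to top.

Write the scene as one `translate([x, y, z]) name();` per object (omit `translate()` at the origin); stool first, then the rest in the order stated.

stool();
translate([63, 12, 413]) open_box();
translate([76, 17, 685]) open_box_2();
translate([84, 28, 896]) open_box_3();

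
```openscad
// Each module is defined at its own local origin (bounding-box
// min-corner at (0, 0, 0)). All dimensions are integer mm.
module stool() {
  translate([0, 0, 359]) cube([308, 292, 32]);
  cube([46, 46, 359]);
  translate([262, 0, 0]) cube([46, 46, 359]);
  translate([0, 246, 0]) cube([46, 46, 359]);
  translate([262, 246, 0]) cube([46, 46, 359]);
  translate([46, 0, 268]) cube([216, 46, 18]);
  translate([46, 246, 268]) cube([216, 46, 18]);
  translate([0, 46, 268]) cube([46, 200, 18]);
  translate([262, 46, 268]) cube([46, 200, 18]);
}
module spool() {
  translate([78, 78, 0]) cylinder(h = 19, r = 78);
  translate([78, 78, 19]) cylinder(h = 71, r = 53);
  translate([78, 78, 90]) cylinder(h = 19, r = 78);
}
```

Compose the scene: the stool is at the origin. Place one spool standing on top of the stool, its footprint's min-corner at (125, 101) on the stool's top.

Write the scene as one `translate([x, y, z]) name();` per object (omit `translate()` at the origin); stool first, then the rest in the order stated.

stool();
translate([125, 101, 391]) spool();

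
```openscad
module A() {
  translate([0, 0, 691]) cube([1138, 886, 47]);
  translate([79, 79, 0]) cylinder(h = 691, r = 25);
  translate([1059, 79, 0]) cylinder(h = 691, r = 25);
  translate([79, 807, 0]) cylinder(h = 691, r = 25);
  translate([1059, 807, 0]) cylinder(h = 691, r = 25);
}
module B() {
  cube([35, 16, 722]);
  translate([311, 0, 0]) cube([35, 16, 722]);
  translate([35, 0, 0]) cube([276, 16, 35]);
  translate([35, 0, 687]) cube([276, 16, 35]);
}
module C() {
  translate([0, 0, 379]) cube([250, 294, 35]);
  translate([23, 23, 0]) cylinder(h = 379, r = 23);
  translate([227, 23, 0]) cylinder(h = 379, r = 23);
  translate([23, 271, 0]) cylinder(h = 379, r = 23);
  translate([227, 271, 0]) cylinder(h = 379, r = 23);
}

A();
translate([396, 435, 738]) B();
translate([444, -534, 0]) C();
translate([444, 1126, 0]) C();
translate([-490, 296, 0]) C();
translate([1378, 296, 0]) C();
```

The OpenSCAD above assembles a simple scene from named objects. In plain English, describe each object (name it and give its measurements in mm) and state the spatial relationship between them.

A is a table with a 1138×886 mm rectangular top, 47 mm thick, top surface at z = 738 mm, supported by four round legs of 50 mm diameter, each leg's bounding box inset 54 mm from the nearest pair of top edges, running from the floor.

B is a picture frame with a 276×652 mm rectangular opening (x by z) and a uniform 35 mm border on every side. Frame depth is 16 mm along y. It is built from two vertical stiles running the full outside height and two horizontal rails spanning the gap between the stiles.

C is a four-legged stool. The seat is 250×294 mm, 35 mm thick, top at z = 414 mm. It stands on four round legs, each 46 mm in diameter, from z = 0 to the seat underside, each leg's axis is inset half a diameter from the nearest pair of seat edges (so the leg's bounding box is flush with the corner).

The picture frame is on top of the table, centred. Four stools sit around the table at the −y, +y, −x, +x sides.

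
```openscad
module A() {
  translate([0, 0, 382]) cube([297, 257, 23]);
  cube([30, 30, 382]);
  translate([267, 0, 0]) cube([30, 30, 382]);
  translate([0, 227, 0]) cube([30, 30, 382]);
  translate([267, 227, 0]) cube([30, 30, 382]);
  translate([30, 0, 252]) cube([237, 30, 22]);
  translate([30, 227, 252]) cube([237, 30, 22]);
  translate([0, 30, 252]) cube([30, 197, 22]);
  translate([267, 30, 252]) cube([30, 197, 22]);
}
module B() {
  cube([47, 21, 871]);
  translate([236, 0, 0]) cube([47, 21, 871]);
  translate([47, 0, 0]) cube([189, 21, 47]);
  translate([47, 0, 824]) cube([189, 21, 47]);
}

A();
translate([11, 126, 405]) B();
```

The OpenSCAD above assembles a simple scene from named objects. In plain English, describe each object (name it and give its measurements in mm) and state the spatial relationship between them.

A is a four-legged stool. The seat is 297×257 mm, 23 mm thick, top at z = 405 mm. It stands on four square legs, each 30×30 mm in cross-section, from z = 0 to the seat underside, each flush with a corner of the seat. Four stretchers, 30 mm wide and 22 mm tall, connect adjacent legs with their undersides at z = 252 mm, each running between the inner faces of the legs it joins and aligned with the legs' outer faces on the other axis.

B is a picture frame with a 189×777 mm rectangular opening (x by z) and a uniform 47 mm border on every side. Frame depth is 21 mm along y. It is built from two vertical stiles running the full outside height and two horizontal rails spanning the gap between the stiles.

The picture frame is on top of the stool.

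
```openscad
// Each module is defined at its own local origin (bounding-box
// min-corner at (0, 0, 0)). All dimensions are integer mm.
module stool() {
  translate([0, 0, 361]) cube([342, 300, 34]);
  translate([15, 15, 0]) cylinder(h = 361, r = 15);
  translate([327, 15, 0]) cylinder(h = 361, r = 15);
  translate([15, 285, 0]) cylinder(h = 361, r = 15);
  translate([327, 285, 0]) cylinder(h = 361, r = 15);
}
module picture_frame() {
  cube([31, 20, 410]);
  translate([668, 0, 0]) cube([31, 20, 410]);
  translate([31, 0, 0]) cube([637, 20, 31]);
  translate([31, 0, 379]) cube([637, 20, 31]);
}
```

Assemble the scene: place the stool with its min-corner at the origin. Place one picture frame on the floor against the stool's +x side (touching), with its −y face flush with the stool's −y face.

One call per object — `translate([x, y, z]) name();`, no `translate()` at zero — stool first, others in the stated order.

stool();
translate([342, 0, 0]) picture_frame();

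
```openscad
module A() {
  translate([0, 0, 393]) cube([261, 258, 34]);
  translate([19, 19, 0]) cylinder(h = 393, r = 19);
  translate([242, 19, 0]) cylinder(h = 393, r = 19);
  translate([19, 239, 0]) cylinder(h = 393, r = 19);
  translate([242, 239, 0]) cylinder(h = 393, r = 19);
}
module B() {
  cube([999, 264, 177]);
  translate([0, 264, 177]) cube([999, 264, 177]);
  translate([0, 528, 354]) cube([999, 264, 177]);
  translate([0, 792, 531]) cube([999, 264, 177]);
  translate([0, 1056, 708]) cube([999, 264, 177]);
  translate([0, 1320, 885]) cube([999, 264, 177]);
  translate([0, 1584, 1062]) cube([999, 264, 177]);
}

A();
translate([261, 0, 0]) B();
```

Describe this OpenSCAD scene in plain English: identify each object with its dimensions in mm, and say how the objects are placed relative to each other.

A is a four-legged stool. The seat is a 261×258×34 mm slab whose top surface is at z = 427 mm; four round legs, each 38 mm in diameter, run from the floor (z = 0) to the underside of the seat, each leg's axis is inset half a diameter from the nearest pair of seat edges (so the leg's bounding box is flush with the corner).

B is a straight staircase of 7 solid steps. Each step is 999 mm wide (x), 264 mm deep (y, the going) and 177 mm tall (the rise). The first step rests on the floor; each subsequent step sits one going further in +y and one rise higher in +z, directly behind and above the previous step with no overlap.

The staircase is against the stool's +x side, with their −y faces flush.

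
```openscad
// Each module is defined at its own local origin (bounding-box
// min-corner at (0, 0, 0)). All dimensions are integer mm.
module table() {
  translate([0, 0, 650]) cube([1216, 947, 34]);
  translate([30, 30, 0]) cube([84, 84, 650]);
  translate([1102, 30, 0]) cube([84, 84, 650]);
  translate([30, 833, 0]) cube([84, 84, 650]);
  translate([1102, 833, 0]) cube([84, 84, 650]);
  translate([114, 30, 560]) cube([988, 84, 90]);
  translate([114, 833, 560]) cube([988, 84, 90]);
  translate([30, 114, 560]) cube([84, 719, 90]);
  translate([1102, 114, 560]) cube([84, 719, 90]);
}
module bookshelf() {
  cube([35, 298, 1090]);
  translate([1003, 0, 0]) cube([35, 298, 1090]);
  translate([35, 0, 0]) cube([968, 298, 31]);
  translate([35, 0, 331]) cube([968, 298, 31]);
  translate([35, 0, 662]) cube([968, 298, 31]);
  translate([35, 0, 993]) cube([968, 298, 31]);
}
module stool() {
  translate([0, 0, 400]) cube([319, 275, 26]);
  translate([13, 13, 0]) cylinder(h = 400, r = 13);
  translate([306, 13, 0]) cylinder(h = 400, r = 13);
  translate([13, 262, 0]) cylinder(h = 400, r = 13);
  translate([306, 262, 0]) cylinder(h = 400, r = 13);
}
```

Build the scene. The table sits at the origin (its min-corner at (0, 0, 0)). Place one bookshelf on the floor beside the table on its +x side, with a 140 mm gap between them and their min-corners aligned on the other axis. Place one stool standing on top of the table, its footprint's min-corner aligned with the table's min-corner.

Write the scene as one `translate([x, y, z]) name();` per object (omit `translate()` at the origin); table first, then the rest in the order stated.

table();
translate([1356, 0, 0]) bookshelf();
translate([0, 0, 684]) stool();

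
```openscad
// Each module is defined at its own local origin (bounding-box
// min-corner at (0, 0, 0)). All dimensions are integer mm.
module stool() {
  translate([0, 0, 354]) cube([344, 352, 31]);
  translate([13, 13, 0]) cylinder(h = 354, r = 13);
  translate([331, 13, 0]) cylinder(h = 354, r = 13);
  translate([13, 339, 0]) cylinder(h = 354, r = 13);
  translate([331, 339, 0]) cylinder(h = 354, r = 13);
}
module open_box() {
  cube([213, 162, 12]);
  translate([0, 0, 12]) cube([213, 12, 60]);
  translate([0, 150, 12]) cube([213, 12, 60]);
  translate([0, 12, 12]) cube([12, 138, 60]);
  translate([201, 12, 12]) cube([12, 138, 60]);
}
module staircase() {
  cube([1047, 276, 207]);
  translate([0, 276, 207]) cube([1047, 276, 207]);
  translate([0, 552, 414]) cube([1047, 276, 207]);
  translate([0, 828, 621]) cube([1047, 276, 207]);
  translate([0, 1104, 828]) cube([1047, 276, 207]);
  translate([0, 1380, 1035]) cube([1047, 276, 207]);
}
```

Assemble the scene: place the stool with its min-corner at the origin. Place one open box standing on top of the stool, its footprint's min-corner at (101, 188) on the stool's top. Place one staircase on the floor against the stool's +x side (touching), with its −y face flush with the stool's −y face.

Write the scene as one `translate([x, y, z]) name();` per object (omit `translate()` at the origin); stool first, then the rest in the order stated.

stool();
translate([101, 188, 385]) open_box();
translate([344, 0, 0]) staircase();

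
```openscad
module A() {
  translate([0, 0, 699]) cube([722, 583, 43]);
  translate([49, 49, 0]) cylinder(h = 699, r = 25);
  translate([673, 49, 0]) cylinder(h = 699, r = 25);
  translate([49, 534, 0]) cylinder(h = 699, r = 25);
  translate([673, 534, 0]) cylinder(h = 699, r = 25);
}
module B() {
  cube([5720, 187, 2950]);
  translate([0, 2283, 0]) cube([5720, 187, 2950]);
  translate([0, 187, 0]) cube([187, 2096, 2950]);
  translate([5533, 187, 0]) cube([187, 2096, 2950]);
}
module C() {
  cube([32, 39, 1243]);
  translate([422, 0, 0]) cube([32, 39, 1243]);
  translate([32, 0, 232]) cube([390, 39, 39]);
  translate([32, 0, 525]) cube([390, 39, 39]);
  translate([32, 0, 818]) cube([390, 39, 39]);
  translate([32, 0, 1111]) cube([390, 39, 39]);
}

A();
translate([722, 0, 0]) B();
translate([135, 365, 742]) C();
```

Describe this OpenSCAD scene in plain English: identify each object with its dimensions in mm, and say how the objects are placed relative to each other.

A is a rectangular dining table. The top is 722×583×43 mm with its upper surface at z = 742 mm. It stands on four round legs of 50 mm diameter, each leg's bounding box inset 24 mm from the nearest pair of top edges, running from the floor to the underside of the top.

B is a box-shaped house frame (walls only): outside footprint 5720×2470 mm, wall height 2950 mm, wall thickness 187 mm. The two y-facing walls run the full x-width; the two x-facing walls fit between the inner faces of the y-facing walls.

C is a straight ladder. Two 32×39 mm vertical rails, 1243 mm tall, stand 454 mm apart (outside-to-outside) with their front faces coplanar on the −y side. 4 rungs, each 39 mm deep and 39 mm tall, span between the inner faces of the rails, front faces flush with the rails. The lowest rung's underside is at z = 232 mm and rungs are spaced 293 mm apart (underside to underside).

The house frame is against the table's +x side, with their −y faces flush. The ladder is on top of the table.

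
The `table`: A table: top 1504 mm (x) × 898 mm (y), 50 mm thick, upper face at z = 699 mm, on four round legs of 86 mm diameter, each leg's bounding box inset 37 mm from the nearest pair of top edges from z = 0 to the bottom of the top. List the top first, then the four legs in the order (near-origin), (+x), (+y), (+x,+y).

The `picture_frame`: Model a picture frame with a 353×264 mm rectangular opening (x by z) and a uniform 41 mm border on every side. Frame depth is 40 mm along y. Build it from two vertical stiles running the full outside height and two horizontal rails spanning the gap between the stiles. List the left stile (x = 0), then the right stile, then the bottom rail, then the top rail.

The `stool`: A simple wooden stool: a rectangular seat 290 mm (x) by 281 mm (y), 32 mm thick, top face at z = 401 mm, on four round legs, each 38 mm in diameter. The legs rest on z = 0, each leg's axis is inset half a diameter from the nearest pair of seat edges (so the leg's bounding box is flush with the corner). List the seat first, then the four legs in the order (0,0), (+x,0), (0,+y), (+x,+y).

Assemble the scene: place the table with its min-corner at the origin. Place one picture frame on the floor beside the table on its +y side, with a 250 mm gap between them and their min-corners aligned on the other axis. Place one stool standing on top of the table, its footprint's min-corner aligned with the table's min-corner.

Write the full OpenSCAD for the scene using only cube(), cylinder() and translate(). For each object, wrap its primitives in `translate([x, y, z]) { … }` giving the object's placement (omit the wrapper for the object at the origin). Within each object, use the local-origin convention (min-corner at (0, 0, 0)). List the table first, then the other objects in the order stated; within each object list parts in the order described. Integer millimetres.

translate([0, 0, 649]) cube([1504, 898, 50]);
translate([80, 80, 0]) cylinder(h = 649, r = 43);
translate([1424, 80, 0]) cylinder(h = 649, r = 43);
translate([80, 818, 0]) cylinder(h = 649, r = 43);
translate([1424, 818, 0]) cylinder(h = 649, r = 43);
translate([0, 1148, 0]) {
  cube([41, 40, 346]);
  translate([394, 0, 0]) cube([41, 40, 346]);
  translate([41, 0, 0]) cube([353, 40, 41]);
  translate([41, 0, 305]) cube([353, 40, 41]);
}
translate([0, 0, 699]) {
  translate([0, 0, 369]) cube([290, 281, 32]);
  translate([19, 19, 0]) cylinder(h = 369, r = 19);
  translate([271, 19, 0]) cylinder(h = 369, r = 19);
  translate([19, 262, 0]) cylinder(h = 369, r = 19);
  translate([271, 262, 0]) cylinder(h = 369, r = 19);
}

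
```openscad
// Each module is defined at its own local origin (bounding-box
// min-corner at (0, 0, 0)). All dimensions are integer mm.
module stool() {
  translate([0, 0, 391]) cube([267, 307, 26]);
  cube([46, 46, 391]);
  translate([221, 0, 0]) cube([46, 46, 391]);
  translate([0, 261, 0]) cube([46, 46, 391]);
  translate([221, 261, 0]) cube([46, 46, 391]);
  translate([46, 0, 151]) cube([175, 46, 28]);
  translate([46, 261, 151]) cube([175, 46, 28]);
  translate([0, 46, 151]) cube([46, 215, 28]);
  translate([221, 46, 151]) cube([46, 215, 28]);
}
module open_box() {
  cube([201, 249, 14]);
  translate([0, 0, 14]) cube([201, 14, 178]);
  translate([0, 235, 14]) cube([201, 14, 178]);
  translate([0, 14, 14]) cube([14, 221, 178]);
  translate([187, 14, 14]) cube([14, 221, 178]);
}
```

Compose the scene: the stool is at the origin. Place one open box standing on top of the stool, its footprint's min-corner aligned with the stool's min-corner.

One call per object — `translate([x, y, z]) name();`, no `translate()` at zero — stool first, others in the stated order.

stool();
translate([0, 0, 417]) open_box();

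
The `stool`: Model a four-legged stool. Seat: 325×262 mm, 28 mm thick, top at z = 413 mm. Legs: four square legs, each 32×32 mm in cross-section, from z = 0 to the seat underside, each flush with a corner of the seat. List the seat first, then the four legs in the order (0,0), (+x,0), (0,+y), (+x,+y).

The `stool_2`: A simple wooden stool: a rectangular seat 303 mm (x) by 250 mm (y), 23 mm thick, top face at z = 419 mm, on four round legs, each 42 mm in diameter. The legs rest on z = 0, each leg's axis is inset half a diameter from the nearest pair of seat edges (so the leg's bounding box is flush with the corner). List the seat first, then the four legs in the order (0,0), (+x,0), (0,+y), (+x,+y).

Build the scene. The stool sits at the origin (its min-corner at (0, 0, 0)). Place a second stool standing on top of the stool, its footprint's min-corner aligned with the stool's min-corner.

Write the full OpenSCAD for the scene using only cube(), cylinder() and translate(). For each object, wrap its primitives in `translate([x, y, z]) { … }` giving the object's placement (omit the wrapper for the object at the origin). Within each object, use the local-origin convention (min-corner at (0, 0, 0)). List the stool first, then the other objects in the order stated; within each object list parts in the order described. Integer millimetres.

translate([0, 0, 385]) cube([325, 262, 28]);
cube([32, 32, 385]);
translate([293, 0, 0]) cube([32, 32, 385]);
translate([0, 230, 0]) cube([32, 32, 385]);
translate([293, 230, 0]) cube([32, 32, 385]);
translate([0, 0, 413]) {
  translate([0, 0, 396]) cube([303, 250, 23]);
  translate([21, 21, 0]) cylinder(h = 396, r = 21);
  translate([282, 21, 0]) cylinder(h = 396, r = 21);
  translate([21, 229, 0]) cylinder(h = 396, r = 21);
  translate([282, 229, 0]) cylinder(h = 396, r = 21);
}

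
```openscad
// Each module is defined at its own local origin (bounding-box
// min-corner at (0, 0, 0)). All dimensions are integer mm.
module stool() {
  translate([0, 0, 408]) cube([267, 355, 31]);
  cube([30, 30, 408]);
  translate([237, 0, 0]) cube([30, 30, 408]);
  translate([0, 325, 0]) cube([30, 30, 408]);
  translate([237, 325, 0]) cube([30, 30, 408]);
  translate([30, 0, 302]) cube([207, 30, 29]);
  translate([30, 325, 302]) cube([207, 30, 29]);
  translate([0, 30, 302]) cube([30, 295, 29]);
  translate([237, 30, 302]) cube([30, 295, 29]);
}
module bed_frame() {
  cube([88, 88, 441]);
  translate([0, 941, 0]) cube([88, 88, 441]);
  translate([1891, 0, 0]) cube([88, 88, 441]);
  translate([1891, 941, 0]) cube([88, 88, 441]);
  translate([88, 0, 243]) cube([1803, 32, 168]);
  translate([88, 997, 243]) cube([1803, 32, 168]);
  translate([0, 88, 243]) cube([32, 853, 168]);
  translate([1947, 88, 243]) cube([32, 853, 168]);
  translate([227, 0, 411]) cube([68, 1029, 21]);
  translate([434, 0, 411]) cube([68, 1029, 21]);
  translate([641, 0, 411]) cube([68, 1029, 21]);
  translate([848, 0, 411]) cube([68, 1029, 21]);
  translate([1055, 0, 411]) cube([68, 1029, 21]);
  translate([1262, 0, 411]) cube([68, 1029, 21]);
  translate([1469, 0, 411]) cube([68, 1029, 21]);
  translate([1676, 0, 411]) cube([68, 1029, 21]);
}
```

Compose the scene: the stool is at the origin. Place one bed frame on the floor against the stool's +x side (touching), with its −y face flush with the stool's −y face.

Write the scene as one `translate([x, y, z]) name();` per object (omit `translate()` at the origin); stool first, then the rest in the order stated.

stool();
translate([267, 0, 0]) bed_frame();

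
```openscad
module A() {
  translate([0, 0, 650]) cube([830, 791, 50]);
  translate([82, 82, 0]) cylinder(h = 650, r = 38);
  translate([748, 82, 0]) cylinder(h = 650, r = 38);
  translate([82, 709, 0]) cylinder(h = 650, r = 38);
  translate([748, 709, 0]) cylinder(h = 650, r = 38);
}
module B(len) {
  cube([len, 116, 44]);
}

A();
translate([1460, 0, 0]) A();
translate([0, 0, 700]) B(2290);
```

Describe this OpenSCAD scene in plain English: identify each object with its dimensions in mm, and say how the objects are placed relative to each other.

A is a table with a 830×791 mm rectangular top, 50 mm thick, top surface at z = 700 mm, supported by four round legs of 76 mm diameter, each leg's bounding box inset 44 mm from the nearest pair of top edges, running from the floor.

B is a rectangular beam 2290 mm long (x), 116 mm deep (y), 44 mm thick (z).

The beam spans the tops of two tables placed 630 mm apart, resting at z = 700 mm.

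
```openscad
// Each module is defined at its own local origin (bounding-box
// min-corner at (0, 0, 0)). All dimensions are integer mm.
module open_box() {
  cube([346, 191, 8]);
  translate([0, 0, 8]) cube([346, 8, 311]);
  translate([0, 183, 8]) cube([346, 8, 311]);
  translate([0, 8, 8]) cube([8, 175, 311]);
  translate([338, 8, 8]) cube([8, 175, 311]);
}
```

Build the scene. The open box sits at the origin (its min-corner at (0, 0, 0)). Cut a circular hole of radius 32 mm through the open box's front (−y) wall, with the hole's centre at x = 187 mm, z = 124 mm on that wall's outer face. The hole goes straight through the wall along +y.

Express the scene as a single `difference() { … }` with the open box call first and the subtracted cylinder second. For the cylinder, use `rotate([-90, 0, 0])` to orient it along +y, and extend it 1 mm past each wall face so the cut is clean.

difference() {
  open_box();
  translate([187, -1, 124]) rotate([-90, 0, 0]) cylinder(h = 10, r = 32);
}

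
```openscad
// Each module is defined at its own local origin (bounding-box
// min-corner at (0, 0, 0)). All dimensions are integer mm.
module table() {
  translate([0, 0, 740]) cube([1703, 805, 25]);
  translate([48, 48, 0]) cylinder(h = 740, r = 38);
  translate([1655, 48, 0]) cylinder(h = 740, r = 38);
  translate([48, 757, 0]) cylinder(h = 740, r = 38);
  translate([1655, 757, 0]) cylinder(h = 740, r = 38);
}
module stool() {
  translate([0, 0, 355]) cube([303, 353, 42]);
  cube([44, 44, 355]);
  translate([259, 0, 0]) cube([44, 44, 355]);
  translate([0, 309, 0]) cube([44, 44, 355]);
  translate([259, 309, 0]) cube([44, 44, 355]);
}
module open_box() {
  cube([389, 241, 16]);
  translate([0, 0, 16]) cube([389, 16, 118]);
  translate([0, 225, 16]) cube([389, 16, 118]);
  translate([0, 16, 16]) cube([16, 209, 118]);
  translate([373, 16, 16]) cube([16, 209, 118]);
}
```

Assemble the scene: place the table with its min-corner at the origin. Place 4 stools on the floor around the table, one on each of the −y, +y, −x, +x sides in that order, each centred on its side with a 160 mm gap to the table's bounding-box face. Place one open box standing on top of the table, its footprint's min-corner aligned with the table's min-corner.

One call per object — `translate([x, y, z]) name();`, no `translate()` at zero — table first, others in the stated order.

table();
translate([700, -513, 0]) stool();
translate([700, 965, 0]) stool();
translate([-463, 226, 0]) stool();
translate([1863, 226, 0]) stool();
translate([0, 0, 765]) open_box();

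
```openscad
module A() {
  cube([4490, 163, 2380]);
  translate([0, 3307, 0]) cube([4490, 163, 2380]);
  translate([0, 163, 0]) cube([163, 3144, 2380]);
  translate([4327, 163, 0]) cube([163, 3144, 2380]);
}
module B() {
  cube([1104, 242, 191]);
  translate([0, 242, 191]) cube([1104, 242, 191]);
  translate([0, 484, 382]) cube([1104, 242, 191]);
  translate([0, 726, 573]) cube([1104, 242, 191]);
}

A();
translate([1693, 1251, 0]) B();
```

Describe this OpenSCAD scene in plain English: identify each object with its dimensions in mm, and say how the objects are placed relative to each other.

A is a box-shaped house frame (walls only): outside footprint 4490×3470 mm, wall height 2380 mm, wall thickness 163 mm. The two y-facing walls run the full x-width; the two x-facing walls fit between the inner faces of the y-facing walls.

B is a straight staircase of 4 solid steps. Each step is 1104 mm wide (x), 242 mm deep (y, the going) and 191 mm tall (the rise). The first step rests on the floor; each subsequent step sits one going further in +y and one rise higher in +z, directly behind and above the previous step with no overlap.

The staircase sits inside the house frame, centred.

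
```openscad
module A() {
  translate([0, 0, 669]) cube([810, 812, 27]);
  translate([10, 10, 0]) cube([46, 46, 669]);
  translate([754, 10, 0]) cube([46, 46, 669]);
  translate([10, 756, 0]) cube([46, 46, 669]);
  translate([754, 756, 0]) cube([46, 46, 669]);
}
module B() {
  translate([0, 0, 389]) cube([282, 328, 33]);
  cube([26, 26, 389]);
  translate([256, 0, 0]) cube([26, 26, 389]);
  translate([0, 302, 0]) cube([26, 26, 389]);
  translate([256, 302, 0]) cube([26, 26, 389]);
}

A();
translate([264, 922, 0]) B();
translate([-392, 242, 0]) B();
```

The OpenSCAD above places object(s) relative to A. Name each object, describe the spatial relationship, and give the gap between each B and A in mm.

Each stool's nearest face is 110 mm from the table's bounding box.

A is a table. B is a stool. Two stools sit around the table at the +y, −x sides. The gap between each stool and the table is 110 mm.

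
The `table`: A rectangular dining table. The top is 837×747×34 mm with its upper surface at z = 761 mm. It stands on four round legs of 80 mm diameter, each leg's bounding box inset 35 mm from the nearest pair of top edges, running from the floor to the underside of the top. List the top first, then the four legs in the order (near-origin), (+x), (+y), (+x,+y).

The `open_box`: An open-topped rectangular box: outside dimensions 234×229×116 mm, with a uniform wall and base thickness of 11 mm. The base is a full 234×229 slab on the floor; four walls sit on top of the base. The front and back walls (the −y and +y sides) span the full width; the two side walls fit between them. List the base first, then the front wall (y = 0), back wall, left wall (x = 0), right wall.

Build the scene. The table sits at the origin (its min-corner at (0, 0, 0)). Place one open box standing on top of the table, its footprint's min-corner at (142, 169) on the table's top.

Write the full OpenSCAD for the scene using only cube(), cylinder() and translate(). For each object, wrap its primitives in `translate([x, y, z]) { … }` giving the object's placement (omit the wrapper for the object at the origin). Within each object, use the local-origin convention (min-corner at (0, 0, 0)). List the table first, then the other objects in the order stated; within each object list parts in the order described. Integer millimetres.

translate([0, 0, 727]) cube([837, 747, 34]);
translate([75, 75, 0]) cylinder(h = 727, r = 40);
translate([762, 75, 0]) cylinder(h = 727, r = 40);
translate([75, 672, 0]) cylinder(h = 727, r = 40);
translate([762, 672, 0]) cylinder(h = 727, r = 40);
translate([142, 169, 761]) {
  cube([234, 229, 11]);
  translate([0, 0, 11]) cube([234, 11, 105]);
  translate([0, 218, 11]) cube([234, 11, 105]);
  translate([0, 11, 11]) cube([11, 207, 105]);
  translate([223, 11, 11]) cube([11, 207, 105]);
}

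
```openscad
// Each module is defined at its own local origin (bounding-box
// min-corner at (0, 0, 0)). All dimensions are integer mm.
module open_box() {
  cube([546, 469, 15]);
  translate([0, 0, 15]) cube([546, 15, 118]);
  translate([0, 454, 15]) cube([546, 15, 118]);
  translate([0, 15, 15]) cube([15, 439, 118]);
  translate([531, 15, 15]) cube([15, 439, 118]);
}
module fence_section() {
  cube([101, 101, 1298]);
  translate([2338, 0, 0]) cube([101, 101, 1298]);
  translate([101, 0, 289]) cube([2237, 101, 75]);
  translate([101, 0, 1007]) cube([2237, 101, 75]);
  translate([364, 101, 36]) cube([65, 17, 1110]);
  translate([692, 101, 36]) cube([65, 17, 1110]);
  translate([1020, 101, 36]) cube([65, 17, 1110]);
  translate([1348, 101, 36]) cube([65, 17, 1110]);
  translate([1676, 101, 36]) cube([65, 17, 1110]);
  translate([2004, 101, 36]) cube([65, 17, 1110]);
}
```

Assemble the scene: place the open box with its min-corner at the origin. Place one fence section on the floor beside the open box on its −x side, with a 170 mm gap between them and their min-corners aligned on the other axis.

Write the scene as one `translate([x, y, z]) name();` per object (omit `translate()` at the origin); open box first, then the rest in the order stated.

open_box();
translate([-2609, 0, 0]) fence_section();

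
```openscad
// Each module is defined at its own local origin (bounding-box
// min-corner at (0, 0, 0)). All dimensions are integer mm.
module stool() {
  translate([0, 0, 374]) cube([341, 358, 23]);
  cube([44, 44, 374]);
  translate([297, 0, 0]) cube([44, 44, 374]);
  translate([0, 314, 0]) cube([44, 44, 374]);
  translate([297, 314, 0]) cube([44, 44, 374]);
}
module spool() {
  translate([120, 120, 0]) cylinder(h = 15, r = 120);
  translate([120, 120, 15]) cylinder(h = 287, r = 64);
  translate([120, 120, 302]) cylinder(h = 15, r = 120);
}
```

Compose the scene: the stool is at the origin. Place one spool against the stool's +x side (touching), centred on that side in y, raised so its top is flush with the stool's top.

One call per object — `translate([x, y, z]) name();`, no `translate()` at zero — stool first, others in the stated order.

stool();
translate([341, 59, 80]) spool();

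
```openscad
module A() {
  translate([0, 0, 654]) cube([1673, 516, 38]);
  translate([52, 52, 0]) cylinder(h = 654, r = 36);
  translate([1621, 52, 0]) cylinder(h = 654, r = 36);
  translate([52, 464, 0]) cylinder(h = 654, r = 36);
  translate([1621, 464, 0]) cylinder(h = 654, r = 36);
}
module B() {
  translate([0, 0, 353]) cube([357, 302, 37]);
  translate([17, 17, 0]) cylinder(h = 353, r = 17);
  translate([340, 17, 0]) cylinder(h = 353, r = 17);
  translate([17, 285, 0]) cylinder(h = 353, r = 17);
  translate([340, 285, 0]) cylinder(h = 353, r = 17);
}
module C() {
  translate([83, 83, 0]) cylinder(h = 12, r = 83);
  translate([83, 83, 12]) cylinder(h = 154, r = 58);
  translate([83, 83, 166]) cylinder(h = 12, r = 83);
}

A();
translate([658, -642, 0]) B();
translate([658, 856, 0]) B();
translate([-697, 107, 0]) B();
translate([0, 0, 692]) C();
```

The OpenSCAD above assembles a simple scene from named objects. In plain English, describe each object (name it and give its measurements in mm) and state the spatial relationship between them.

A is a rectangular dining table. The top is 1673×516×38 mm with its upper surface at z = 692 mm. It stands on four round legs of 72 mm diameter, each leg's bounding box inset 16 mm from the nearest pair of top edges, running from the floor to the underside of the top.

B is a simple wooden stool: a rectangular seat 357 mm (x) by 302 mm (y), 37 mm thick, top face at z = 390 mm, on four round legs, each 34 mm in diameter. The legs rest on z = 0, each leg's axis is inset half a diameter from the nearest pair of seat edges (so the leg's bounding box is flush with the corner).

C is a spool: two coaxial disc flanges of radius 83 mm and thickness 12 mm, joined by a core cylinder of radius 58 mm and height 154 mm. The lower flange rests on z = 0 and the three cylinders share a vertical axis.

Three stools sit around the table at the −y, +y, −x sides. The spool is on top of the table.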